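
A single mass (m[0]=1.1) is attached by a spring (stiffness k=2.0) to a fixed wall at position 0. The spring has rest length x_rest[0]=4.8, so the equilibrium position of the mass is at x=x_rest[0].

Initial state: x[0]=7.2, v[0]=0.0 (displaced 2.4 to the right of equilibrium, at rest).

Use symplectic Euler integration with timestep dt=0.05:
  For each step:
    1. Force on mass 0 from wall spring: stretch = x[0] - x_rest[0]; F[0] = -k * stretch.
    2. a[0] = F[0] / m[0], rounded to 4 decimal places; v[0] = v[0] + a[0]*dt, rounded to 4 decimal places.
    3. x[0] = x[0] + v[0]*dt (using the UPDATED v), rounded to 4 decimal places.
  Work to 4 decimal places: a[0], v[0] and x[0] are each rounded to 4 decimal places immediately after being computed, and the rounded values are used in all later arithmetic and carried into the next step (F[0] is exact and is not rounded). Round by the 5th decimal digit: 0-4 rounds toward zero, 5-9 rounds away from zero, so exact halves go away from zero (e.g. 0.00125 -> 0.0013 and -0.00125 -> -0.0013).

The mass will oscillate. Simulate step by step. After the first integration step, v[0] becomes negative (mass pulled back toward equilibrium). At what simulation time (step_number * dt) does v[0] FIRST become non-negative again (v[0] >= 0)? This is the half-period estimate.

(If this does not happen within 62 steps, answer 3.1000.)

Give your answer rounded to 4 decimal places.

Step 0: x=[7.2000] v=[0.0000]
Step 1: x=[7.1891] v=[-0.2182]
Step 2: x=[7.1673] v=[-0.4354]
Step 3: x=[7.1348] v=[-0.6506]
Step 4: x=[7.0917] v=[-0.8629]
Step 5: x=[7.0381] v=[-1.0712]
Step 6: x=[6.9744] v=[-1.2747]
Step 7: x=[6.9008] v=[-1.4724]
Step 8: x=[6.8176] v=[-1.6634]
Step 9: x=[6.7253] v=[-1.8468]
Step 10: x=[6.6242] v=[-2.0218]
Step 11: x=[6.5148] v=[-2.1876]
Step 12: x=[6.3976] v=[-2.3435]
Step 13: x=[6.2732] v=[-2.4887]
Step 14: x=[6.1421] v=[-2.6226]
Step 15: x=[6.0049] v=[-2.7446]
Step 16: x=[5.8622] v=[-2.8541]
Step 17: x=[5.7147] v=[-2.9507]
Step 18: x=[5.5630] v=[-3.0339]
Step 19: x=[5.4078] v=[-3.1033]
Step 20: x=[5.2499] v=[-3.1586]
Step 21: x=[5.0899] v=[-3.1995]
Step 22: x=[4.9286] v=[-3.2259]
Step 23: x=[4.7667] v=[-3.2376]
Step 24: x=[4.6050] v=[-3.2346]
Step 25: x=[4.4442] v=[-3.2169]
Step 26: x=[4.2850] v=[-3.1846]
Step 27: x=[4.1281] v=[-3.1378]
Step 28: x=[3.9743] v=[-3.0767]
Step 29: x=[3.8242] v=[-3.0016]
Step 30: x=[3.6786] v=[-2.9129]
Step 31: x=[3.5381] v=[-2.8110]
Step 32: x=[3.4033] v=[-2.6963]
Step 33: x=[3.2748] v=[-2.5693]
Step 34: x=[3.1533] v=[-2.4306]
Step 35: x=[3.0393] v=[-2.2809]
Step 36: x=[2.9333] v=[-2.1208]
Step 37: x=[2.8357] v=[-1.9511]
Step 38: x=[2.7471] v=[-1.7725]
Step 39: x=[2.6678] v=[-1.5859]
Step 40: x=[2.5982] v=[-1.3921]
Step 41: x=[2.5386] v=[-1.1919]
Step 42: x=[2.4893] v=[-0.9863]
Step 43: x=[2.4505] v=[-0.7762]
Step 44: x=[2.4224] v=[-0.5626]
Step 45: x=[2.4051] v=[-0.3465]
Step 46: x=[2.3987] v=[-0.1288]
Step 47: x=[2.4032] v=[0.0895]
First v>=0 after going negative at step 47, time=2.3500

Answer: 2.3500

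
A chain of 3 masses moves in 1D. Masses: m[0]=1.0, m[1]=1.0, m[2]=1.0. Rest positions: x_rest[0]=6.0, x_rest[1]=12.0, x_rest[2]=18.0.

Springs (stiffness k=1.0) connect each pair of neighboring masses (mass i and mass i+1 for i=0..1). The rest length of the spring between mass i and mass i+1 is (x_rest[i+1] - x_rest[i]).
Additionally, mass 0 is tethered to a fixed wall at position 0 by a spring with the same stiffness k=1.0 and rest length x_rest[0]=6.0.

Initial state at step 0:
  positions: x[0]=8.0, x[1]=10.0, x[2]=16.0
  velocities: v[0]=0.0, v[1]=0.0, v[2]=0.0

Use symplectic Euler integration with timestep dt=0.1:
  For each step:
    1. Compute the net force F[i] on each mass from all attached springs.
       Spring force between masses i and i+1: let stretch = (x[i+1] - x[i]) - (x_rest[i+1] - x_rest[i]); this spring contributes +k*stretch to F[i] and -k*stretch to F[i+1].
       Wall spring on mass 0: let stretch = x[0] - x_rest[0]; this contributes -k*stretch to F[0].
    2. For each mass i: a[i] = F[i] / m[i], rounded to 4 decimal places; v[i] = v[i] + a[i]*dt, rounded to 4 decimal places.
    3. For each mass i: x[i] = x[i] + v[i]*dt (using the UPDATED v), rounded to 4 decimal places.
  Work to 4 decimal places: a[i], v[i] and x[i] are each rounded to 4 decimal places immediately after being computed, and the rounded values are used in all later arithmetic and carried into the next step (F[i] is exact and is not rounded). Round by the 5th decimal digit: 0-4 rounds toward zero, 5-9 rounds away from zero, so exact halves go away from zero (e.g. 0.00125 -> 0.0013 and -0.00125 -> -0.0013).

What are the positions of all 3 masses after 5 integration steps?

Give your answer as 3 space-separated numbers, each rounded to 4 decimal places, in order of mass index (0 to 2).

Step 0: x=[8.0000 10.0000 16.0000] v=[0.0000 0.0000 0.0000]
Step 1: x=[7.9400 10.0400 16.0000] v=[-0.6000 0.4000 0.0000]
Step 2: x=[7.8216 10.1186 16.0004] v=[-1.1840 0.7860 0.0040]
Step 3: x=[7.6480 10.2331 16.0020] v=[-1.7365 1.1445 0.0158]
Step 4: x=[7.4237 10.3794 16.0059] v=[-2.2428 1.4629 0.0389]
Step 5: x=[7.1547 10.5524 16.0135] v=[-2.6896 1.7300 0.0763]

Answer: 7.1547 10.5524 16.0135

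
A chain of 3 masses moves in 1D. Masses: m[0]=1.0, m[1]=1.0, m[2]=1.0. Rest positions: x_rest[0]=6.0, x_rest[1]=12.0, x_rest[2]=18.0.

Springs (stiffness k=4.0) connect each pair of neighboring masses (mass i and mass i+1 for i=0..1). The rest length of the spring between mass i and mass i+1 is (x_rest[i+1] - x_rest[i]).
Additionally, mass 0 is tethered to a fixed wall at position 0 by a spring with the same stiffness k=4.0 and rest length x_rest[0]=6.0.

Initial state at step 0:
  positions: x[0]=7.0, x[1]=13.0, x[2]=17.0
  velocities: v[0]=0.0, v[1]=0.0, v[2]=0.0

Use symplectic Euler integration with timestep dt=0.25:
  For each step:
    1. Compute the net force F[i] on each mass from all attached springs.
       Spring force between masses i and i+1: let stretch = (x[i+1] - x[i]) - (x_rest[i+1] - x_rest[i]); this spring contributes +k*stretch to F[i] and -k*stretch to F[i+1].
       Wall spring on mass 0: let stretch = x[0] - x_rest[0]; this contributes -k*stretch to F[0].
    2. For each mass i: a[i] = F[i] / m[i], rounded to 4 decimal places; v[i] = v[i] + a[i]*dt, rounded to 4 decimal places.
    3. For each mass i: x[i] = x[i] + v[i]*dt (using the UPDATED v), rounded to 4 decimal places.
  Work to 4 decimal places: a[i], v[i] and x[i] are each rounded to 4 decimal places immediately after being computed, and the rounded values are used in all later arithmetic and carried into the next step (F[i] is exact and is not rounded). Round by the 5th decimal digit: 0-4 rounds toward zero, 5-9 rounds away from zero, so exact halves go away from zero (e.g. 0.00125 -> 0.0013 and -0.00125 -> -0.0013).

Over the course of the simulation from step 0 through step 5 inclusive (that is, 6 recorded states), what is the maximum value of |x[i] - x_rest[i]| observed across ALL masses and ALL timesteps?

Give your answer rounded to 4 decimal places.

Step 0: x=[7.0000 13.0000 17.0000] v=[0.0000 0.0000 0.0000]
Step 1: x=[6.7500 12.5000 17.5000] v=[-1.0000 -2.0000 2.0000]
Step 2: x=[6.2500 11.8125 18.2500] v=[-2.0000 -2.7500 3.0000]
Step 3: x=[5.5781 11.3438 18.8906] v=[-2.6875 -1.8750 2.5625]
Step 4: x=[4.9531 11.3203 19.1445] v=[-2.4999 -0.0939 1.0157]
Step 5: x=[4.6817 11.6611 18.9424] v=[-1.0858 1.3631 -0.8085]
Max displacement = 1.3183

Answer: 1.3183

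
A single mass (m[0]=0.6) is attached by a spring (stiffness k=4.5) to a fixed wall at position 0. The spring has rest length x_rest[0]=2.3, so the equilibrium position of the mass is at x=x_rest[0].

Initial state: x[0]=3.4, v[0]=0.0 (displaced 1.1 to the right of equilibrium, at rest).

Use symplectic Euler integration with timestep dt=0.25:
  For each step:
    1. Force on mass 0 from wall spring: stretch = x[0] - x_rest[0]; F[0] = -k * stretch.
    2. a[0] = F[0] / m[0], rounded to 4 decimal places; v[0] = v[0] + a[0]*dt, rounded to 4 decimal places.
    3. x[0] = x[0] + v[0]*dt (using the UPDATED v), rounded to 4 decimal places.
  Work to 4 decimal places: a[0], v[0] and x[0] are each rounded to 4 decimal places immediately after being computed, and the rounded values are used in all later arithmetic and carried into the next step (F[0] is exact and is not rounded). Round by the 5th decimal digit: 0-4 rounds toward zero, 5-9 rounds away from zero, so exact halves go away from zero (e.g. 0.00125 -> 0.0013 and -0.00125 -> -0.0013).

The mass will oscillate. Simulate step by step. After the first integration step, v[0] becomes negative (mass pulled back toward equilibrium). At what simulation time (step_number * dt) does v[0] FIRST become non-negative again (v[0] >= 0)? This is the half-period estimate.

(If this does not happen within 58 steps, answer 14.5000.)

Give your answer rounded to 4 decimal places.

Answer: 1.2500

Derivation:
Step 0: x=[3.4000] v=[0.0000]
Step 1: x=[2.8844] v=[-2.0625]
Step 2: x=[2.0948] v=[-3.1583]
Step 3: x=[1.4014] v=[-2.7736]
Step 4: x=[1.1292] v=[-1.0887]
Step 5: x=[1.4059] v=[1.1066]
First v>=0 after going negative at step 5, time=1.2500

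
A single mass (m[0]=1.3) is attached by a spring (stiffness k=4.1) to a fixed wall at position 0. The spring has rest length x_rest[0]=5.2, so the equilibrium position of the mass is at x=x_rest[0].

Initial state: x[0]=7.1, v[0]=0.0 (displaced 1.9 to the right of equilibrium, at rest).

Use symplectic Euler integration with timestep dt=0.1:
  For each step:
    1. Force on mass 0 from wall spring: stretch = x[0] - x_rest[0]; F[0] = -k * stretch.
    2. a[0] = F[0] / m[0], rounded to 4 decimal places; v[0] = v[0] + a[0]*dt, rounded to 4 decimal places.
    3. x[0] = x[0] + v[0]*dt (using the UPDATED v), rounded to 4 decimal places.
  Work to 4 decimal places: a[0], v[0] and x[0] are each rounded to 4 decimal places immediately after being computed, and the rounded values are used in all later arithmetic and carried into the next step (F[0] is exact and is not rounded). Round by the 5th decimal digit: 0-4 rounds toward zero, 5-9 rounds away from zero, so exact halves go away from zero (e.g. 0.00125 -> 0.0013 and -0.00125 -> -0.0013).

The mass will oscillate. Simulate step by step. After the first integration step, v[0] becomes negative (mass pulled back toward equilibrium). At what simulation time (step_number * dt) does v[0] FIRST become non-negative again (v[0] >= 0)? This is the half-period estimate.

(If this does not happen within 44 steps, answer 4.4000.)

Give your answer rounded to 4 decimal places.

Step 0: x=[7.1000] v=[0.0000]
Step 1: x=[7.0401] v=[-0.5992]
Step 2: x=[6.9222] v=[-1.1795]
Step 3: x=[6.7499] v=[-1.7227]
Step 4: x=[6.5288] v=[-2.2115]
Step 5: x=[6.2657] v=[-2.6306]
Step 6: x=[5.9690] v=[-2.9667]
Step 7: x=[5.6481] v=[-3.2092]
Step 8: x=[5.3131] v=[-3.3505]
Step 9: x=[4.9745] v=[-3.3862]
Step 10: x=[4.6430] v=[-3.3151]
Step 11: x=[4.3291] v=[-3.1394]
Step 12: x=[4.0426] v=[-2.8647]
Step 13: x=[3.7926] v=[-2.4997]
Step 14: x=[3.5870] v=[-2.0558]
Step 15: x=[3.4323] v=[-1.5471]
Step 16: x=[3.3333] v=[-0.9896]
Step 17: x=[3.2932] v=[-0.4009]
Step 18: x=[3.3133] v=[0.2005]
First v>=0 after going negative at step 18, time=1.8000

Answer: 1.8000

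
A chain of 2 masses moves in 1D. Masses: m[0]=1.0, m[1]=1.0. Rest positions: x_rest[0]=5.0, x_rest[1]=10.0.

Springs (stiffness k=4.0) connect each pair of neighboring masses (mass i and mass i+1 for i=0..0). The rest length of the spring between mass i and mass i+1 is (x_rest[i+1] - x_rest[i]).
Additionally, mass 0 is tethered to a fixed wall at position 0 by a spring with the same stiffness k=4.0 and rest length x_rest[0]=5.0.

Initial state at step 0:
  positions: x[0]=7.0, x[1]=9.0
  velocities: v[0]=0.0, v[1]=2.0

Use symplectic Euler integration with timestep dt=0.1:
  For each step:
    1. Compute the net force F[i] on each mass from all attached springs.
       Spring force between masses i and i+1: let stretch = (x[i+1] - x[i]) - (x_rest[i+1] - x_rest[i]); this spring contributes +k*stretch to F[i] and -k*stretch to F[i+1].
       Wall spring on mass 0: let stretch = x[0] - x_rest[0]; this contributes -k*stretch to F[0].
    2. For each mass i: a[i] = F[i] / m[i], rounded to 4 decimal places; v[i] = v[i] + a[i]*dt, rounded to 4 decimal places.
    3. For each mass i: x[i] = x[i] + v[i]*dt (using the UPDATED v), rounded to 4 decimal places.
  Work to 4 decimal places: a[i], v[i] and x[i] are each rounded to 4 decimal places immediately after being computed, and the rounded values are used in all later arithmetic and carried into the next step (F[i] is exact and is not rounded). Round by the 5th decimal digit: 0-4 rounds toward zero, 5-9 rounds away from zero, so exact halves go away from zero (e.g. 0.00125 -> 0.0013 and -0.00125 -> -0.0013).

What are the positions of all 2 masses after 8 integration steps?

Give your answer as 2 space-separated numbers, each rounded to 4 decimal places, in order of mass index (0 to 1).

Answer: 3.7305 12.2570

Derivation:
Step 0: x=[7.0000 9.0000] v=[0.0000 2.0000]
Step 1: x=[6.8000 9.3200] v=[-2.0000 3.2000]
Step 2: x=[6.4288 9.7392] v=[-3.7120 4.1920]
Step 3: x=[5.9329 10.2260] v=[-4.9594 4.8678]
Step 4: x=[5.3714 10.7411] v=[-5.6153 5.1506]
Step 5: x=[4.8098 11.2414] v=[-5.6160 5.0027]
Step 6: x=[4.3131 11.6844] v=[-4.9673 4.4301]
Step 7: x=[3.9387 12.0326] v=[-3.7440 3.4816]
Step 8: x=[3.7305 12.2570] v=[-2.0819 2.2440]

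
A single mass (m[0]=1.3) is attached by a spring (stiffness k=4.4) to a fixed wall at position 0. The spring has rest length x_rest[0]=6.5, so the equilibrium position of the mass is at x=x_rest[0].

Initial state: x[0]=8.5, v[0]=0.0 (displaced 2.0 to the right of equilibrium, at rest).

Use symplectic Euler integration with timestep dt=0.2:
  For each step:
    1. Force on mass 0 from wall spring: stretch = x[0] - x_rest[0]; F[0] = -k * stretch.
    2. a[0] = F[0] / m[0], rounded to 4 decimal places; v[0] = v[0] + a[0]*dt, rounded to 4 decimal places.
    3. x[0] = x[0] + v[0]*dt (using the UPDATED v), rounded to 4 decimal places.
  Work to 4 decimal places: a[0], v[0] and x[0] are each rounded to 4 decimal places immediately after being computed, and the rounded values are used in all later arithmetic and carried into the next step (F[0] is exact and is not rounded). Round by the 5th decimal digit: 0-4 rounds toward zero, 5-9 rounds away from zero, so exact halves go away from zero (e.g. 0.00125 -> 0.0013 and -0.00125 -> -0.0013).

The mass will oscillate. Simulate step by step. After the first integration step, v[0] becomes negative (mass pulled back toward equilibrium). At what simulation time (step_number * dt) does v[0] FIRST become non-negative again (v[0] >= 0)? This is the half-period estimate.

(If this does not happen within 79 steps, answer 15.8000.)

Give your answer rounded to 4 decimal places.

Answer: 1.8000

Derivation:
Step 0: x=[8.5000] v=[0.0000]
Step 1: x=[8.2292] v=[-1.3538]
Step 2: x=[7.7243] v=[-2.5243]
Step 3: x=[7.0537] v=[-3.3531]
Step 4: x=[6.3081] v=[-3.7279]
Step 5: x=[5.5885] v=[-3.5980]
Step 6: x=[4.9923] v=[-2.9810]
Step 7: x=[4.6002] v=[-1.9604]
Step 8: x=[4.4653] v=[-0.6744]
Step 9: x=[4.6059] v=[0.7029]
First v>=0 after going negative at step 9, time=1.8000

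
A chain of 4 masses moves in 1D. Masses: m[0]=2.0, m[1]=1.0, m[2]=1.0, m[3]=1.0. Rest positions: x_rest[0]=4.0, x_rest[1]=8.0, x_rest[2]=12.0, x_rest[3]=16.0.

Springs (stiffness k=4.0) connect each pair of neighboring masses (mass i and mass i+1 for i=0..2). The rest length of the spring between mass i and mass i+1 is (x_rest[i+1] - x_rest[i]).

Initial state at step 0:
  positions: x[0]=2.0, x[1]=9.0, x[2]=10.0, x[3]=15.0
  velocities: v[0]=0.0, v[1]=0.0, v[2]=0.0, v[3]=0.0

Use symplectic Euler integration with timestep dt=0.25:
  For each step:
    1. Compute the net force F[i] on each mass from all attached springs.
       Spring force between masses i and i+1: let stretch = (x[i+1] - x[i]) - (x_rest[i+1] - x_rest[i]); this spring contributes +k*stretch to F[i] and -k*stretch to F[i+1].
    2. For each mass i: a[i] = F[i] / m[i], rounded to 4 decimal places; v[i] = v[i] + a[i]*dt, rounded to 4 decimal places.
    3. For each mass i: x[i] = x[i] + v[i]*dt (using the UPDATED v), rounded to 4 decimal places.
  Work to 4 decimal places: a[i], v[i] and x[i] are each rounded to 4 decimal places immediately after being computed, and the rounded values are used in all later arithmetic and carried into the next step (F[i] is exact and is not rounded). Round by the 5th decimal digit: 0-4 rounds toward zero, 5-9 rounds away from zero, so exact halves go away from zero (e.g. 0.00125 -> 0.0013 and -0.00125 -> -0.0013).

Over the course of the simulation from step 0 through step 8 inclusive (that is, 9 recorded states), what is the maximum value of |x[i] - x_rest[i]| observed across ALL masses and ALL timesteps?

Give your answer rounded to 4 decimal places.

Step 0: x=[2.0000 9.0000 10.0000 15.0000] v=[0.0000 0.0000 0.0000 0.0000]
Step 1: x=[2.3750 7.5000 11.0000 14.7500] v=[1.5000 -6.0000 4.0000 -1.0000]
Step 2: x=[2.8906 5.5938 12.0625 14.5625] v=[2.0625 -7.6250 4.2500 -0.7500]
Step 3: x=[3.2441 4.6289 12.1328 14.7500] v=[1.4141 -3.8595 0.2813 0.7500]
Step 4: x=[3.2707 5.1938 10.9815 15.2832] v=[0.1065 2.2596 -4.6054 2.1328]
Step 5: x=[3.0377 6.7249 9.4587 15.7410] v=[-0.9320 6.1242 -6.0914 1.8311]
Step 6: x=[2.7656 8.0176 8.8230 15.6282] v=[-1.0884 5.1708 -2.5429 -0.4512]
Step 7: x=[2.6500 8.1987 9.6872 14.8141] v=[-0.4624 0.7242 3.4569 -3.2564]
Step 8: x=[2.7280 7.3647 11.4610 13.7183] v=[0.3120 -3.3360 7.0953 -4.3833]
Max displacement = 3.3711

Answer: 3.3711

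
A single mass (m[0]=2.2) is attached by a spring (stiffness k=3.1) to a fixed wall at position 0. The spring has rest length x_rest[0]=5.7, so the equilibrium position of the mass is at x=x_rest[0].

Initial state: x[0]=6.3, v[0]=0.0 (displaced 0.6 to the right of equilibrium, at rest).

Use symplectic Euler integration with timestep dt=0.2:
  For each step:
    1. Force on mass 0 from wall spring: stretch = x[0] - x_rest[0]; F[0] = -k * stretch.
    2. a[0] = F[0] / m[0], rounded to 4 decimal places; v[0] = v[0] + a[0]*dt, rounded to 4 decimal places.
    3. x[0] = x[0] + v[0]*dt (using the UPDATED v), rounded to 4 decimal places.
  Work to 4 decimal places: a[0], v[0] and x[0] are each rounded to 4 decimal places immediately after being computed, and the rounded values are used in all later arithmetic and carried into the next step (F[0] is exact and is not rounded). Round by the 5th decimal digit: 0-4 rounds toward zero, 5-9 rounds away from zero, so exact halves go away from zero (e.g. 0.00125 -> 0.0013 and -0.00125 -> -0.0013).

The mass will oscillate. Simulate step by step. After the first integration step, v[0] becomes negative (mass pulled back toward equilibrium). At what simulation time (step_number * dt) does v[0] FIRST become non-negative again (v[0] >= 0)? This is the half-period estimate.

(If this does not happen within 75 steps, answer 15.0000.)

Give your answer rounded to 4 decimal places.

Step 0: x=[6.3000] v=[0.0000]
Step 1: x=[6.2662] v=[-0.1691]
Step 2: x=[6.2005] v=[-0.3287]
Step 3: x=[6.1065] v=[-0.4698]
Step 4: x=[5.9896] v=[-0.5844]
Step 5: x=[5.8564] v=[-0.6660]
Step 6: x=[5.7144] v=[-0.7101]
Step 7: x=[5.5716] v=[-0.7142]
Step 8: x=[5.4360] v=[-0.6780]
Step 9: x=[5.3153] v=[-0.6036]
Step 10: x=[5.2163] v=[-0.4952]
Step 11: x=[5.1445] v=[-0.3589]
Step 12: x=[5.1040] v=[-0.2023]
Step 13: x=[5.0971] v=[-0.0343]
Step 14: x=[5.1242] v=[0.1356]
First v>=0 after going negative at step 14, time=2.8000

Answer: 2.8000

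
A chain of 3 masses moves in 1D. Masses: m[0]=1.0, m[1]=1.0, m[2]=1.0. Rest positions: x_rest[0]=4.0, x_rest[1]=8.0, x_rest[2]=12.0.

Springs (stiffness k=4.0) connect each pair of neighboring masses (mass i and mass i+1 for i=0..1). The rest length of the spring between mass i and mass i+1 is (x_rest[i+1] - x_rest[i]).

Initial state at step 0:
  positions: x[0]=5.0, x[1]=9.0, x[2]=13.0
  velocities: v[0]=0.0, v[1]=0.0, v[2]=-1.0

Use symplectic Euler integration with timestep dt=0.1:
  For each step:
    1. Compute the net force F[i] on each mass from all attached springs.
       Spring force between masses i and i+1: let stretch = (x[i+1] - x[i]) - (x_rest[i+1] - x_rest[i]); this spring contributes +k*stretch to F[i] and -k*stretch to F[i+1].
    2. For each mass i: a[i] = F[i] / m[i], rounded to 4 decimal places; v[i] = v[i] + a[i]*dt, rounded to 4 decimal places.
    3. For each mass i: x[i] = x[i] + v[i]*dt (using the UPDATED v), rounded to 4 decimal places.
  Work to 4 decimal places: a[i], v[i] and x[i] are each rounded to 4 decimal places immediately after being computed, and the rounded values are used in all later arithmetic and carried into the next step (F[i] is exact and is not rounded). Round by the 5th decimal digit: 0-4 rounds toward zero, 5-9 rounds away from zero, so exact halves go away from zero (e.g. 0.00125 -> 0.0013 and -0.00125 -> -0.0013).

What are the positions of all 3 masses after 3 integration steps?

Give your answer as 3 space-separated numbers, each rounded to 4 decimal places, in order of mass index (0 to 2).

Step 0: x=[5.0000 9.0000 13.0000] v=[0.0000 0.0000 -1.0000]
Step 1: x=[5.0000 9.0000 12.9000] v=[0.0000 0.0000 -1.0000]
Step 2: x=[5.0000 8.9960 12.8040] v=[0.0000 -0.0400 -0.9600]
Step 3: x=[4.9998 8.9845 12.7157] v=[-0.0016 -0.1152 -0.8832]

Answer: 4.9998 8.9845 12.7157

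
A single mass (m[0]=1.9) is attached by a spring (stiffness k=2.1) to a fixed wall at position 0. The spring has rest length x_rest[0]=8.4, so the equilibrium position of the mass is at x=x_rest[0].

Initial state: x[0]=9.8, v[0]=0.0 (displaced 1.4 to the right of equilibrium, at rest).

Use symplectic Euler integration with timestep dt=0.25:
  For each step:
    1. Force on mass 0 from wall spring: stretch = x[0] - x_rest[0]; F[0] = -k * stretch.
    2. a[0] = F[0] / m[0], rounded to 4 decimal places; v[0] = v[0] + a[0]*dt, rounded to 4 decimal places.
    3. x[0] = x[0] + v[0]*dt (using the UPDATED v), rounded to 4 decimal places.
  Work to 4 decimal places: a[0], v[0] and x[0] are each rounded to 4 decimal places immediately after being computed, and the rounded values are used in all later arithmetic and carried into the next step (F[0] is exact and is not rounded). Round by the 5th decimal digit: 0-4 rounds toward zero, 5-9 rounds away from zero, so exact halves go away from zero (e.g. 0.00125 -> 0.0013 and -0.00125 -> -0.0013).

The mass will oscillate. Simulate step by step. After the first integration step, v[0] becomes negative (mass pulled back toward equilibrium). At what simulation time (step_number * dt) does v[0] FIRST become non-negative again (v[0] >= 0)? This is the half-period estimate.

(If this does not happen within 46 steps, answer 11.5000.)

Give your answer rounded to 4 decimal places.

Answer: 3.0000

Derivation:
Step 0: x=[9.8000] v=[0.0000]
Step 1: x=[9.7033] v=[-0.3869]
Step 2: x=[9.5166] v=[-0.7470]
Step 3: x=[9.2527] v=[-1.0555]
Step 4: x=[8.9299] v=[-1.2911]
Step 5: x=[8.5705] v=[-1.4375]
Step 6: x=[8.1994] v=[-1.4846]
Step 7: x=[7.8421] v=[-1.4292]
Step 8: x=[7.5233] v=[-1.2751]
Step 9: x=[7.2651] v=[-1.0329]
Step 10: x=[7.0853] v=[-0.7193]
Step 11: x=[6.9963] v=[-0.3560]
Step 12: x=[7.0043] v=[0.0319]
First v>=0 after going negative at step 12, time=3.0000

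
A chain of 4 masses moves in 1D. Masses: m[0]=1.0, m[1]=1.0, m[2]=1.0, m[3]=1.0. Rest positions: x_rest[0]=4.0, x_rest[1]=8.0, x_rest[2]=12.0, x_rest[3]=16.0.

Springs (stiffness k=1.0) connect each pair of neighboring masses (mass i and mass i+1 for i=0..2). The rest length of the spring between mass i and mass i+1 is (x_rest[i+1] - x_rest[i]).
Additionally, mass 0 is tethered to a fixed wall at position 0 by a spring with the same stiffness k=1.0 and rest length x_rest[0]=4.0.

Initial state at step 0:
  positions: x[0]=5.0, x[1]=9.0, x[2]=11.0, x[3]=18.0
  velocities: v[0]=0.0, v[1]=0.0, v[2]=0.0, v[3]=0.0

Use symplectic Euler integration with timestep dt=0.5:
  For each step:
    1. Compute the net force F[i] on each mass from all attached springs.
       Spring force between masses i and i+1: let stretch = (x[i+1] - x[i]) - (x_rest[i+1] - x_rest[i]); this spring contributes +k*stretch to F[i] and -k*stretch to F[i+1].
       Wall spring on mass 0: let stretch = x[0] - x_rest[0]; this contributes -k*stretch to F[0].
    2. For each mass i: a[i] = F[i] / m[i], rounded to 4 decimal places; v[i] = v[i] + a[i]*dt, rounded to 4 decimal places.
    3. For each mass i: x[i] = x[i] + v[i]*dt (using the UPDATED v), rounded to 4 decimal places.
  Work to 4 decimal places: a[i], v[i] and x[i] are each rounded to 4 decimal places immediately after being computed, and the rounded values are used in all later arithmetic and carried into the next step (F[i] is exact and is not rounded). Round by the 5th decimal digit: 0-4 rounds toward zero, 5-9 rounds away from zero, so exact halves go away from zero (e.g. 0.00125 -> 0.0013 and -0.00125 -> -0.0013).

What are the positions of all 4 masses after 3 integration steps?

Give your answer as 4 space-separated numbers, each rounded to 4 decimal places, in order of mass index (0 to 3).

Answer: 3.6250 8.0157 14.5313 15.6406

Derivation:
Step 0: x=[5.0000 9.0000 11.0000 18.0000] v=[0.0000 0.0000 0.0000 0.0000]
Step 1: x=[4.7500 8.5000 12.2500 17.2500] v=[-0.5000 -1.0000 2.5000 -1.5000]
Step 2: x=[4.2500 8.0000 13.8125 16.2500] v=[-1.0000 -1.0000 3.1250 -2.0000]
Step 3: x=[3.6250 8.0157 14.5313 15.6406] v=[-1.2500 0.0313 1.4375 -1.2188]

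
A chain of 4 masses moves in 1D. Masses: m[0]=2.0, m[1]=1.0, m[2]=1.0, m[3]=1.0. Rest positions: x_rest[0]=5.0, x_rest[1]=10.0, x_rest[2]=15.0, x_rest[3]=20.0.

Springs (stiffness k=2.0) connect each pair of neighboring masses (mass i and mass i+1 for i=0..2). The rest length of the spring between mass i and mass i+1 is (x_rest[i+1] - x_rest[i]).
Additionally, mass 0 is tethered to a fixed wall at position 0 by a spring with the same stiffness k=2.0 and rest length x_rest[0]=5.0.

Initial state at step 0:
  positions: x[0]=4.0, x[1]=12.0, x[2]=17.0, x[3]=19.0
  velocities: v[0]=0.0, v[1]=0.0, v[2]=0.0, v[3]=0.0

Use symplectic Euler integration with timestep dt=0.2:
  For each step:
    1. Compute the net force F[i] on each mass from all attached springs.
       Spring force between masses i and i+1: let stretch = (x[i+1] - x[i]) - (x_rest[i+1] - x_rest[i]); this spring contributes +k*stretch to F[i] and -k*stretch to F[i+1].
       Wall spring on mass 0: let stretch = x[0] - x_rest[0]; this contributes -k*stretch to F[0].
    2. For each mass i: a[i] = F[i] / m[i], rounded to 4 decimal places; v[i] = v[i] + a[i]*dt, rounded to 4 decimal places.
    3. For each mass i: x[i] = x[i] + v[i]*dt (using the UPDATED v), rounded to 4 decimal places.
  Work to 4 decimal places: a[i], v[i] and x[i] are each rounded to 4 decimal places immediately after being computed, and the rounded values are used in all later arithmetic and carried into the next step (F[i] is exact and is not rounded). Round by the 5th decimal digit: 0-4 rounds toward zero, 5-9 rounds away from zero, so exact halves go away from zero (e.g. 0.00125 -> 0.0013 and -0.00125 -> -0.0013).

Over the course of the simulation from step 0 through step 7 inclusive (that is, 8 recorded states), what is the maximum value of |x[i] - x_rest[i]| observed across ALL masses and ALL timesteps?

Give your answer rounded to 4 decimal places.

Step 0: x=[4.0000 12.0000 17.0000 19.0000] v=[0.0000 0.0000 0.0000 0.0000]
Step 1: x=[4.1600 11.7600 16.7600 19.2400] v=[0.8000 -1.2000 -1.2000 1.2000]
Step 2: x=[4.4576 11.3120 16.3184 19.6816] v=[1.4880 -2.2400 -2.2080 2.2080]
Step 3: x=[4.8511 10.7162 15.7453 20.2541] v=[1.9674 -2.9792 -2.8653 2.8627]
Step 4: x=[5.2851 10.0535 15.1306 20.8659] v=[2.1702 -3.3136 -3.0734 3.0592]
Step 5: x=[5.6985 9.4155 14.5686 21.4189] v=[2.0669 -3.1901 -2.8101 2.7651]
Step 6: x=[6.0326 8.8924 14.1424 21.8239] v=[1.6706 -2.6157 -2.1312 2.0250]
Step 7: x=[6.2398 8.5605 13.9107 22.0144] v=[1.0360 -1.6596 -1.1586 0.9524]
Max displacement = 2.0144

Answer: 2.0144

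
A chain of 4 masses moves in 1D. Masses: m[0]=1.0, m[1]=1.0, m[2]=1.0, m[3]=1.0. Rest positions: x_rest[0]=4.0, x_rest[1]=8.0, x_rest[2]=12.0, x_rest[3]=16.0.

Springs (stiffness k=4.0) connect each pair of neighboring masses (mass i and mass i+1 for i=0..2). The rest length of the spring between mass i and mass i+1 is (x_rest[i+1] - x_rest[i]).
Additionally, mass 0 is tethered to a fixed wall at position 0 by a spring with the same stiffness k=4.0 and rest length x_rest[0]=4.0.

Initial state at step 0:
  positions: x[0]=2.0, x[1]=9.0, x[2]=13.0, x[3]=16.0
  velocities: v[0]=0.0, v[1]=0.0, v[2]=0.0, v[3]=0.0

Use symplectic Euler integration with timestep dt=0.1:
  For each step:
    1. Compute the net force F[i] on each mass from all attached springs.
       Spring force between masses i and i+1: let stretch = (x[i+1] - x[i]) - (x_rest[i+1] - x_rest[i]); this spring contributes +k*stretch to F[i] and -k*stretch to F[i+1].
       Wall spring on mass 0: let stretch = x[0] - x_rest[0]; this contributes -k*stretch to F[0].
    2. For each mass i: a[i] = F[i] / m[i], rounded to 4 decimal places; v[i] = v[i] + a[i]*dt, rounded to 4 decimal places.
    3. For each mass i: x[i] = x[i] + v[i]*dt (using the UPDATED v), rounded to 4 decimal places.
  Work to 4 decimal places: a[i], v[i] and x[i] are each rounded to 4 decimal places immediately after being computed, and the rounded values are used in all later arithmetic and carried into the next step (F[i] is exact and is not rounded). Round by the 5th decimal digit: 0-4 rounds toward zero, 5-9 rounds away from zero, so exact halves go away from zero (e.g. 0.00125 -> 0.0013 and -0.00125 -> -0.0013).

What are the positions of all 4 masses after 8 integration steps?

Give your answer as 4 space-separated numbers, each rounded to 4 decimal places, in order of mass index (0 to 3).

Answer: 5.7725 7.1933 11.7429 16.8333

Derivation:
Step 0: x=[2.0000 9.0000 13.0000 16.0000] v=[0.0000 0.0000 0.0000 0.0000]
Step 1: x=[2.2000 8.8800 12.9600 16.0400] v=[2.0000 -1.2000 -0.4000 0.4000]
Step 2: x=[2.5792 8.6560 12.8800 16.1168] v=[3.7920 -2.2400 -0.8000 0.7680]
Step 3: x=[3.0983 8.3579 12.7605 16.2241] v=[5.1910 -2.9811 -1.1949 1.0733]
Step 4: x=[3.7039 8.0255 12.6035 16.3529] v=[6.0555 -3.3239 -1.5705 1.2879]
Step 5: x=[4.3342 7.7034 12.4133 16.4917] v=[6.3026 -3.2213 -1.9019 1.3881]
Step 6: x=[4.9259 7.4349 12.1979 16.6274] v=[5.9166 -2.6850 -2.1545 1.3567]
Step 7: x=[5.4209 7.2566 11.9691 16.7459] v=[4.9498 -1.7834 -2.2879 1.1849]
Step 8: x=[5.7725 7.1933 11.7429 16.8333] v=[3.5157 -0.6327 -2.2622 0.8742]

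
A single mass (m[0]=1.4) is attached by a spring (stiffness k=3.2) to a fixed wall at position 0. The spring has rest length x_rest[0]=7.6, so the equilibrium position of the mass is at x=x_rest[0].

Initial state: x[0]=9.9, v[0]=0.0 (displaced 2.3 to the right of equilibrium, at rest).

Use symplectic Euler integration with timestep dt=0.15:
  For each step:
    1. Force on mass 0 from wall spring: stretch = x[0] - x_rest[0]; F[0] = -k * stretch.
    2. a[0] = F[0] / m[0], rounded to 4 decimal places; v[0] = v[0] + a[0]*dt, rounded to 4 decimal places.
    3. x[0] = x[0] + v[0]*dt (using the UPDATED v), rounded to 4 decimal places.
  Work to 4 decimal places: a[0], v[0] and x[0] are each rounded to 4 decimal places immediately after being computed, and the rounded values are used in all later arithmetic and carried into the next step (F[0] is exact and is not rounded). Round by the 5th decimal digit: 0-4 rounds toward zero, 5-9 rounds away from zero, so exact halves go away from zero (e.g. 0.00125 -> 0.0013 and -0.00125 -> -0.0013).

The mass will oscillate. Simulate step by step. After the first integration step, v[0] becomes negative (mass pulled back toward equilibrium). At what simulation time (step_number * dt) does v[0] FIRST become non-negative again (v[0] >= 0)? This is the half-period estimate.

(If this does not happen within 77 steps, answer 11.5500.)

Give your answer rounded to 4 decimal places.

Step 0: x=[9.9000] v=[0.0000]
Step 1: x=[9.7817] v=[-0.7886]
Step 2: x=[9.5512] v=[-1.5366]
Step 3: x=[9.2204] v=[-2.2056]
Step 4: x=[8.8062] v=[-2.7612]
Step 5: x=[8.3300] v=[-3.1748]
Step 6: x=[7.8162] v=[-3.4251]
Step 7: x=[7.2913] v=[-3.4992]
Step 8: x=[6.7823] v=[-3.3934]
Step 9: x=[6.3153] v=[-3.1131]
Step 10: x=[5.9144] v=[-2.6726]
Step 11: x=[5.6002] v=[-2.0947]
Step 12: x=[5.3888] v=[-1.4091]
Step 13: x=[5.2912] v=[-0.6510]
Step 14: x=[5.3123] v=[0.1406]
First v>=0 after going negative at step 14, time=2.1000

Answer: 2.1000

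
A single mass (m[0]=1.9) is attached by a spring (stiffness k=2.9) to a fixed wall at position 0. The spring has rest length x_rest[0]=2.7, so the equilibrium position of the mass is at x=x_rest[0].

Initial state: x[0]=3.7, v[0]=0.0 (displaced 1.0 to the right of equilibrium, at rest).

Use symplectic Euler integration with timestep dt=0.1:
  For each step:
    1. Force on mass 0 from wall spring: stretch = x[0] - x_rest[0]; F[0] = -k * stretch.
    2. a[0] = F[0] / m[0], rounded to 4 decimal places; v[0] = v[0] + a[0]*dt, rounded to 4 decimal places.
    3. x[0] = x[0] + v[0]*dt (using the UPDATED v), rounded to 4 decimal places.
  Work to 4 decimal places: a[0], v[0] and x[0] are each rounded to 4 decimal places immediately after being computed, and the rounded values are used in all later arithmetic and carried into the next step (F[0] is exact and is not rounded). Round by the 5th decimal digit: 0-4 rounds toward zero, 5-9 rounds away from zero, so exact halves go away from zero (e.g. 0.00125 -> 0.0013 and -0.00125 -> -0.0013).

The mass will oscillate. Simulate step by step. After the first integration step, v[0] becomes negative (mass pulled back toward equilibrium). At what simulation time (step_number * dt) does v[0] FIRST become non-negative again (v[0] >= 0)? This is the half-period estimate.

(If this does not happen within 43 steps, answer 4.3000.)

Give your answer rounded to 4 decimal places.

Answer: 2.6000

Derivation:
Step 0: x=[3.7000] v=[0.0000]
Step 1: x=[3.6847] v=[-0.1526]
Step 2: x=[3.6544] v=[-0.3029]
Step 3: x=[3.6095] v=[-0.4486]
Step 4: x=[3.5508] v=[-0.5874]
Step 5: x=[3.4791] v=[-0.7173]
Step 6: x=[3.3955] v=[-0.8362]
Step 7: x=[3.3013] v=[-0.9424]
Step 8: x=[3.1979] v=[-1.0342]
Step 9: x=[3.0869] v=[-1.1102]
Step 10: x=[2.9700] v=[-1.1693]
Step 11: x=[2.8490] v=[-1.2105]
Step 12: x=[2.7257] v=[-1.2332]
Step 13: x=[2.6020] v=[-1.2371]
Step 14: x=[2.4798] v=[-1.2221]
Step 15: x=[2.3610] v=[-1.1885]
Step 16: x=[2.2473] v=[-1.1368]
Step 17: x=[2.1405] v=[-1.0677]
Step 18: x=[2.0423] v=[-0.9823]
Step 19: x=[1.9541] v=[-0.8819]
Step 20: x=[1.8773] v=[-0.7681]
Step 21: x=[1.8131] v=[-0.6425]
Step 22: x=[1.7624] v=[-0.5071]
Step 23: x=[1.7260] v=[-0.3640]
Step 24: x=[1.7045] v=[-0.2153]
Step 25: x=[1.6982] v=[-0.0634]
Step 26: x=[1.7072] v=[0.0895]
First v>=0 after going negative at step 26, time=2.6000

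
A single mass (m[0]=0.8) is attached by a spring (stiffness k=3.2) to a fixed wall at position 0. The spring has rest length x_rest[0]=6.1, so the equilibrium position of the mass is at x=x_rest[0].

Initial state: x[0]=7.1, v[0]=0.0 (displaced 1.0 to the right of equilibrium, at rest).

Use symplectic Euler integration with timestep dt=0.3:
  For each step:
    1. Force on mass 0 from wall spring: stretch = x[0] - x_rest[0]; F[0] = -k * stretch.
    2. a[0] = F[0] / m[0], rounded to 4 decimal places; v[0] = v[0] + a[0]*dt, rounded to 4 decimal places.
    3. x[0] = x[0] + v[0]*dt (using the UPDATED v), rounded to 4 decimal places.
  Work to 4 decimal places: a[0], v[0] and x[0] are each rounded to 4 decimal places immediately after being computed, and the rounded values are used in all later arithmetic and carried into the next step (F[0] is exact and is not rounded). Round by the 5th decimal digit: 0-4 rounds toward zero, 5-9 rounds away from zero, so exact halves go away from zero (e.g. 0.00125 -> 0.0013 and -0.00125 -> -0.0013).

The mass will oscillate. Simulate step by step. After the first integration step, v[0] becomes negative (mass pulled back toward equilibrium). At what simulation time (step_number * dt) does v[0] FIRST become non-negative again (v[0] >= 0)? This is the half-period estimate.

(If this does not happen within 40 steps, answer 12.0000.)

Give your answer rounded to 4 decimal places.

Answer: 1.8000

Derivation:
Step 0: x=[7.1000] v=[0.0000]
Step 1: x=[6.7400] v=[-1.2000]
Step 2: x=[6.1496] v=[-1.9680]
Step 3: x=[5.5414] v=[-2.0275]
Step 4: x=[5.1342] v=[-1.3572]
Step 5: x=[5.0747] v=[-0.1982]
Step 6: x=[5.3844] v=[1.0322]
First v>=0 after going negative at step 6, time=1.8000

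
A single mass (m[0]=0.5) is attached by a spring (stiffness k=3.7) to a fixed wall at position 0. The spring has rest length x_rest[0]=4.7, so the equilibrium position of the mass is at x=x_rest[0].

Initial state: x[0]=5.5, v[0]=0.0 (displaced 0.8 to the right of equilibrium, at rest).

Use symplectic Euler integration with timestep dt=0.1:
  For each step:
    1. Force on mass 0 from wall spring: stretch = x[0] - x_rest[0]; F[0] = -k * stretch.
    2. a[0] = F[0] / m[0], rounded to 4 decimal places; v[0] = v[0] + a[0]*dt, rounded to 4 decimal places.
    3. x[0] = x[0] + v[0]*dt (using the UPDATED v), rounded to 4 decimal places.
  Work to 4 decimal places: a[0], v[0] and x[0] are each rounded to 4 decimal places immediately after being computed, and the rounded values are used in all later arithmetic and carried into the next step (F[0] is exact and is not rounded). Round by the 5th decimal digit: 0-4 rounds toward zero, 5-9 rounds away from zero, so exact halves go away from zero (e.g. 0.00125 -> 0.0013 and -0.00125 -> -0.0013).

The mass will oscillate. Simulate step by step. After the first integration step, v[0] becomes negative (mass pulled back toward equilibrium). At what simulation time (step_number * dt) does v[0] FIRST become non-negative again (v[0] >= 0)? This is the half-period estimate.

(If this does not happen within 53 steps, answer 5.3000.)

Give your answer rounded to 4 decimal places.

Answer: 1.2000

Derivation:
Step 0: x=[5.5000] v=[0.0000]
Step 1: x=[5.4408] v=[-0.5920]
Step 2: x=[5.3268] v=[-1.1402]
Step 3: x=[5.1664] v=[-1.6040]
Step 4: x=[4.9715] v=[-1.9491]
Step 5: x=[4.7565] v=[-2.1500]
Step 6: x=[4.5373] v=[-2.1918]
Step 7: x=[4.3302] v=[-2.0714]
Step 8: x=[4.1504] v=[-1.7978]
Step 9: x=[4.0113] v=[-1.3911]
Step 10: x=[3.9232] v=[-0.8815]
Step 11: x=[3.8925] v=[-0.3067]
Step 12: x=[3.9216] v=[0.2909]
First v>=0 after going negative at step 12, time=1.2000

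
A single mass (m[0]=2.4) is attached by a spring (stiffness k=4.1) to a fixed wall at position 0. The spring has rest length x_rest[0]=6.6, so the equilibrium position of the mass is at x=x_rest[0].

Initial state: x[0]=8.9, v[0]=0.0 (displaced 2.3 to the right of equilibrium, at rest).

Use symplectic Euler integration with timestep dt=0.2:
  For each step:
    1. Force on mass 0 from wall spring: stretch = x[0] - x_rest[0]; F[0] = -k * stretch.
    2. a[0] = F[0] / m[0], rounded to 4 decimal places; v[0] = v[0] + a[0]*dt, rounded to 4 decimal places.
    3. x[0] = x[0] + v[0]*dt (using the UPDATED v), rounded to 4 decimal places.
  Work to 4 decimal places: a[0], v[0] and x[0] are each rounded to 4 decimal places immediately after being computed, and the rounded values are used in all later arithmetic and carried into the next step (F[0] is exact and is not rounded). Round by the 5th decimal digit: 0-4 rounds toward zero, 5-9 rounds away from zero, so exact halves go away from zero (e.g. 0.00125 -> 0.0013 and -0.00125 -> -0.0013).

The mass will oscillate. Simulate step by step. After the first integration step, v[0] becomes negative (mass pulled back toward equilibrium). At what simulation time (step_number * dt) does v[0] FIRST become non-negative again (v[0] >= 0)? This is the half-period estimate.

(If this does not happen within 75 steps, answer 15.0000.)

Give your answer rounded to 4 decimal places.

Step 0: x=[8.9000] v=[0.0000]
Step 1: x=[8.7428] v=[-0.7858]
Step 2: x=[8.4392] v=[-1.5179]
Step 3: x=[8.0099] v=[-2.1463]
Step 4: x=[7.4843] v=[-2.6280]
Step 5: x=[6.8983] v=[-2.9301]
Step 6: x=[6.2919] v=[-3.0320]
Step 7: x=[5.7066] v=[-2.9267]
Step 8: x=[5.1823] v=[-2.6215]
Step 9: x=[4.7549] v=[-2.1371]
Step 10: x=[4.4536] v=[-1.5067]
Step 11: x=[4.2989] v=[-0.7733]
Step 12: x=[4.3015] v=[0.0129]
First v>=0 after going negative at step 12, time=2.4000

Answer: 2.4000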